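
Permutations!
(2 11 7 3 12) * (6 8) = (2 11 7 3 12)(6 8) = [0, 1, 11, 12, 4, 5, 8, 3, 6, 9, 10, 7, 2]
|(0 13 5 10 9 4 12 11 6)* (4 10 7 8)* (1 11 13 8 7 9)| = |(0 8 4 12 13 5 9 10 1 11 6)| = 11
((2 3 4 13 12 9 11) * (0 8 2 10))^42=[2, 1, 4, 13, 12, 5, 6, 7, 3, 10, 8, 0, 11, 9]=(0 2 4 12 11)(3 13 9 10 8)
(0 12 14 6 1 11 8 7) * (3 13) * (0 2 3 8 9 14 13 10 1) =[12, 11, 3, 10, 4, 5, 0, 2, 7, 14, 1, 9, 13, 8, 6] =(0 12 13 8 7 2 3 10 1 11 9 14 6)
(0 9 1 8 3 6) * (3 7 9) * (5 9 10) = (0 3 6)(1 8 7 10 5 9) = [3, 8, 2, 6, 4, 9, 0, 10, 7, 1, 5]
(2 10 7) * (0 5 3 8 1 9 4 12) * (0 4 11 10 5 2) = (0 2 5 3 8 1 9 11 10 7)(4 12) = [2, 9, 5, 8, 12, 3, 6, 0, 1, 11, 7, 10, 4]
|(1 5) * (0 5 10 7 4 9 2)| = 8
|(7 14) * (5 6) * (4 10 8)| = 6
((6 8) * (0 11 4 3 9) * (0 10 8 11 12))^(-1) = [12, 1, 2, 4, 11, 5, 8, 7, 10, 3, 9, 6, 0] = (0 12)(3 4 11 6 8 10 9)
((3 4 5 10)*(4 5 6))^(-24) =[0, 1, 2, 3, 4, 5, 6, 7, 8, 9, 10] =(10)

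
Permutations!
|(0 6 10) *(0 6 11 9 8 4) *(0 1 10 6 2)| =|(0 11 9 8 4 1 10 2)| =8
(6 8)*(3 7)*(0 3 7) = (0 3)(6 8) = [3, 1, 2, 0, 4, 5, 8, 7, 6]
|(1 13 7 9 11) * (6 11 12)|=|(1 13 7 9 12 6 11)|=7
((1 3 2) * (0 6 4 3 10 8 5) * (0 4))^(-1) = (0 6)(1 2 3 4 5 8 10) = [6, 2, 3, 4, 5, 8, 0, 7, 10, 9, 1]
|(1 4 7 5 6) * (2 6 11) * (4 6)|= 10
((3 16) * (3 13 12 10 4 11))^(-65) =(3 4 12 16 11 10 13) =[0, 1, 2, 4, 12, 5, 6, 7, 8, 9, 13, 10, 16, 3, 14, 15, 11]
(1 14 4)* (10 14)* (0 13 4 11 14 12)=(0 13 4 1 10 12)(11 14)=[13, 10, 2, 3, 1, 5, 6, 7, 8, 9, 12, 14, 0, 4, 11]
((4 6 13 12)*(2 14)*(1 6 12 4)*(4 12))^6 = (14)(1 13)(6 12) = [0, 13, 2, 3, 4, 5, 12, 7, 8, 9, 10, 11, 6, 1, 14]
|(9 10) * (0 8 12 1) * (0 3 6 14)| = |(0 8 12 1 3 6 14)(9 10)| = 14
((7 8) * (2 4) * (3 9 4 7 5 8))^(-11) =(2 4 9 3 7)(5 8) =[0, 1, 4, 7, 9, 8, 6, 2, 5, 3]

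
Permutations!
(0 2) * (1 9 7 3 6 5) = (0 2)(1 9 7 3 6 5) = [2, 9, 0, 6, 4, 1, 5, 3, 8, 7]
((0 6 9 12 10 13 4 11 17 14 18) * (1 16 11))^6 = (0 4 18 13 14 10 17 12 11 9 16 6 1) = [4, 0, 2, 3, 18, 5, 1, 7, 8, 16, 17, 9, 11, 14, 10, 15, 6, 12, 13]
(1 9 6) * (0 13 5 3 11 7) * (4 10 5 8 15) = (0 13 8 15 4 10 5 3 11 7)(1 9 6) = [13, 9, 2, 11, 10, 3, 1, 0, 15, 6, 5, 7, 12, 8, 14, 4]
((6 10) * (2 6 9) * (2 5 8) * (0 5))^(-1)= (0 9 10 6 2 8 5)= [9, 1, 8, 3, 4, 0, 2, 7, 5, 10, 6]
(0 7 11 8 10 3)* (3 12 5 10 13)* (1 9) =(0 7 11 8 13 3)(1 9)(5 10 12) =[7, 9, 2, 0, 4, 10, 6, 11, 13, 1, 12, 8, 5, 3]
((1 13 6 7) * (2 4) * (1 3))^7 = (1 6 3 13 7)(2 4) = [0, 6, 4, 13, 2, 5, 3, 1, 8, 9, 10, 11, 12, 7]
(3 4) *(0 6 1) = (0 6 1)(3 4) = [6, 0, 2, 4, 3, 5, 1]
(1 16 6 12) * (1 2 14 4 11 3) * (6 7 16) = (1 6 12 2 14 4 11 3)(7 16) = [0, 6, 14, 1, 11, 5, 12, 16, 8, 9, 10, 3, 2, 13, 4, 15, 7]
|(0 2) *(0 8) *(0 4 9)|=5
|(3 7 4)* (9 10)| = 6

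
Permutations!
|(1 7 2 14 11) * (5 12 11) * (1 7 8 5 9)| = |(1 8 5 12 11 7 2 14 9)| = 9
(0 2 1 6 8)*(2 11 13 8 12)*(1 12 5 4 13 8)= (0 11 8)(1 6 5 4 13)(2 12)= [11, 6, 12, 3, 13, 4, 5, 7, 0, 9, 10, 8, 2, 1]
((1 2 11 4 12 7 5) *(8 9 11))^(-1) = [0, 5, 1, 3, 11, 7, 6, 12, 2, 8, 10, 9, 4] = (1 5 7 12 4 11 9 8 2)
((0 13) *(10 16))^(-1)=(0 13)(10 16)=[13, 1, 2, 3, 4, 5, 6, 7, 8, 9, 16, 11, 12, 0, 14, 15, 10]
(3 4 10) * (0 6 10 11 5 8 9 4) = [6, 1, 2, 0, 11, 8, 10, 7, 9, 4, 3, 5] = (0 6 10 3)(4 11 5 8 9)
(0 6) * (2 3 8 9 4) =(0 6)(2 3 8 9 4) =[6, 1, 3, 8, 2, 5, 0, 7, 9, 4]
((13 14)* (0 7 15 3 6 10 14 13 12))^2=(0 15 6 14)(3 10 12 7)=[15, 1, 2, 10, 4, 5, 14, 3, 8, 9, 12, 11, 7, 13, 0, 6]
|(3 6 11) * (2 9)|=|(2 9)(3 6 11)|=6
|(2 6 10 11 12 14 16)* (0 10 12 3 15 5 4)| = 35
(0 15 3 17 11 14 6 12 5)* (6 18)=[15, 1, 2, 17, 4, 0, 12, 7, 8, 9, 10, 14, 5, 13, 18, 3, 16, 11, 6]=(0 15 3 17 11 14 18 6 12 5)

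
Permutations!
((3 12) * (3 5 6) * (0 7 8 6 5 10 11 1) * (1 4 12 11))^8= [10, 12, 2, 8, 3, 5, 7, 1, 0, 9, 4, 6, 11]= (0 10 4 3 8)(1 12 11 6 7)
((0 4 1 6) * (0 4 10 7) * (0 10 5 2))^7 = (0 5 2)(1 6 4)(7 10) = [5, 6, 0, 3, 1, 2, 4, 10, 8, 9, 7]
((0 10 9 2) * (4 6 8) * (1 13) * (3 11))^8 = (13)(4 8 6) = [0, 1, 2, 3, 8, 5, 4, 7, 6, 9, 10, 11, 12, 13]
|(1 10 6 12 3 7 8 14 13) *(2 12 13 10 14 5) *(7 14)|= |(1 7 8 5 2 12 3 14 10 6 13)|= 11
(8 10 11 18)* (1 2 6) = (1 2 6)(8 10 11 18) = [0, 2, 6, 3, 4, 5, 1, 7, 10, 9, 11, 18, 12, 13, 14, 15, 16, 17, 8]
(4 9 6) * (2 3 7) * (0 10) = (0 10)(2 3 7)(4 9 6) = [10, 1, 3, 7, 9, 5, 4, 2, 8, 6, 0]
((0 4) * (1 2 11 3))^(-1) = (0 4)(1 3 11 2) = [4, 3, 1, 11, 0, 5, 6, 7, 8, 9, 10, 2]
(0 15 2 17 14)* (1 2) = (0 15 1 2 17 14) = [15, 2, 17, 3, 4, 5, 6, 7, 8, 9, 10, 11, 12, 13, 0, 1, 16, 14]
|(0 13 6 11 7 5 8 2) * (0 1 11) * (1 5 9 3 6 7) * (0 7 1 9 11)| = |(0 13 1)(2 5 8)(3 6 7 11 9)| = 15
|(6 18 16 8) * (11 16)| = |(6 18 11 16 8)| = 5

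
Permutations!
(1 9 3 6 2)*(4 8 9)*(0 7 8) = [7, 4, 1, 6, 0, 5, 2, 8, 9, 3] = (0 7 8 9 3 6 2 1 4)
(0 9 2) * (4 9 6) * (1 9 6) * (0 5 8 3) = (0 1 9 2 5 8 3)(4 6) = [1, 9, 5, 0, 6, 8, 4, 7, 3, 2]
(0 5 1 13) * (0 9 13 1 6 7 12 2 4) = (0 5 6 7 12 2 4)(9 13) = [5, 1, 4, 3, 0, 6, 7, 12, 8, 13, 10, 11, 2, 9]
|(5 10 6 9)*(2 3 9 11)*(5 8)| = |(2 3 9 8 5 10 6 11)| = 8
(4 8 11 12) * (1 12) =[0, 12, 2, 3, 8, 5, 6, 7, 11, 9, 10, 1, 4] =(1 12 4 8 11)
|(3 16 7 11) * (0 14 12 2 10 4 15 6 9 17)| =|(0 14 12 2 10 4 15 6 9 17)(3 16 7 11)| =20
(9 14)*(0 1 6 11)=(0 1 6 11)(9 14)=[1, 6, 2, 3, 4, 5, 11, 7, 8, 14, 10, 0, 12, 13, 9]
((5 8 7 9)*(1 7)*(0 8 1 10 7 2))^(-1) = (0 2 1 5 9 7 10 8) = [2, 5, 1, 3, 4, 9, 6, 10, 0, 7, 8]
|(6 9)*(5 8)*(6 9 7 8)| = 4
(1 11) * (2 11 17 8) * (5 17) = (1 5 17 8 2 11) = [0, 5, 11, 3, 4, 17, 6, 7, 2, 9, 10, 1, 12, 13, 14, 15, 16, 8]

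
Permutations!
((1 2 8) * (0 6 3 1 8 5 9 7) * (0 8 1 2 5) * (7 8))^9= (0 6 3 2)(1 5 9 8)= [6, 5, 0, 2, 4, 9, 3, 7, 1, 8]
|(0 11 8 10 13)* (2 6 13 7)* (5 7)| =9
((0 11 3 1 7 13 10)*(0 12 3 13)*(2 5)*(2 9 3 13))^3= (13)(0 5 1 11 9 7 2 3)= [5, 11, 3, 0, 4, 1, 6, 2, 8, 7, 10, 9, 12, 13]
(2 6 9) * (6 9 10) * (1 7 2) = [0, 7, 9, 3, 4, 5, 10, 2, 8, 1, 6] = (1 7 2 9)(6 10)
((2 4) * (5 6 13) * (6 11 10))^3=[0, 1, 4, 3, 2, 6, 11, 7, 8, 9, 5, 13, 12, 10]=(2 4)(5 6 11 13 10)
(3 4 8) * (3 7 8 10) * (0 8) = (0 8 7)(3 4 10) = [8, 1, 2, 4, 10, 5, 6, 0, 7, 9, 3]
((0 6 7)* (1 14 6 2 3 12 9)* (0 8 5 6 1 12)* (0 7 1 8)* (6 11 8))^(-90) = (14)(0 3)(2 7) = [3, 1, 7, 0, 4, 5, 6, 2, 8, 9, 10, 11, 12, 13, 14]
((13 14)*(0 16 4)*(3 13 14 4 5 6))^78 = (0 16 5 6 3 13 4) = [16, 1, 2, 13, 0, 6, 3, 7, 8, 9, 10, 11, 12, 4, 14, 15, 5]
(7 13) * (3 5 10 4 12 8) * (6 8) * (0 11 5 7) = (0 11 5 10 4 12 6 8 3 7 13) = [11, 1, 2, 7, 12, 10, 8, 13, 3, 9, 4, 5, 6, 0]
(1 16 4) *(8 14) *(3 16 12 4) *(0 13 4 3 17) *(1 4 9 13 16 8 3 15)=(0 16 17)(1 12 15)(3 8 14)(9 13)=[16, 12, 2, 8, 4, 5, 6, 7, 14, 13, 10, 11, 15, 9, 3, 1, 17, 0]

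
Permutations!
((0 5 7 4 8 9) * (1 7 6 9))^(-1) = [9, 8, 2, 3, 7, 0, 5, 1, 4, 6] = (0 9 6 5)(1 8 4 7)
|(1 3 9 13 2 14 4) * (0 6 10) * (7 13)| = |(0 6 10)(1 3 9 7 13 2 14 4)| = 24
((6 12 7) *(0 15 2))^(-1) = (0 2 15)(6 7 12) = [2, 1, 15, 3, 4, 5, 7, 12, 8, 9, 10, 11, 6, 13, 14, 0]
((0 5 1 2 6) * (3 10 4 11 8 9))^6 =(11)(0 5 1 2 6) =[5, 2, 6, 3, 4, 1, 0, 7, 8, 9, 10, 11]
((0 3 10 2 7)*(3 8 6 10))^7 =(0 8 6 10 2 7) =[8, 1, 7, 3, 4, 5, 10, 0, 6, 9, 2]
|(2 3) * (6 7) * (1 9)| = |(1 9)(2 3)(6 7)| = 2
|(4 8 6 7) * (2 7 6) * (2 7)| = |(4 8 7)| = 3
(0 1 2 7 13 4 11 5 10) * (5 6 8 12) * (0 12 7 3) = (0 1 2 3)(4 11 6 8 7 13)(5 10 12) = [1, 2, 3, 0, 11, 10, 8, 13, 7, 9, 12, 6, 5, 4]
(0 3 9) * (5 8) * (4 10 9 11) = (0 3 11 4 10 9)(5 8) = [3, 1, 2, 11, 10, 8, 6, 7, 5, 0, 9, 4]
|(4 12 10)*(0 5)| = |(0 5)(4 12 10)| = 6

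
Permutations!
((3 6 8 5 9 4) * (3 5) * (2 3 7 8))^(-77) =(2 3 6)(4 5 9)(7 8) =[0, 1, 3, 6, 5, 9, 2, 8, 7, 4]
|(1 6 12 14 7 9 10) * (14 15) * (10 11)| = |(1 6 12 15 14 7 9 11 10)| = 9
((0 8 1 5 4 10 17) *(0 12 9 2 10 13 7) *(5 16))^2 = (0 1 5 13)(2 17 9 10 12)(4 7 8 16) = [1, 5, 17, 3, 7, 13, 6, 8, 16, 10, 12, 11, 2, 0, 14, 15, 4, 9]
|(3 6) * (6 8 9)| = |(3 8 9 6)| = 4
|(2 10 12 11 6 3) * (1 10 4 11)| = |(1 10 12)(2 4 11 6 3)| = 15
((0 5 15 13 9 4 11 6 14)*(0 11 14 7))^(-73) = (0 11 9 5 6 4 15 7 14 13) = [11, 1, 2, 3, 15, 6, 4, 14, 8, 5, 10, 9, 12, 0, 13, 7]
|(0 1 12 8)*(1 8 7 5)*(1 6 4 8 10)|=|(0 10 1 12 7 5 6 4 8)|=9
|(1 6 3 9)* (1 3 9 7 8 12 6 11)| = |(1 11)(3 7 8 12 6 9)| = 6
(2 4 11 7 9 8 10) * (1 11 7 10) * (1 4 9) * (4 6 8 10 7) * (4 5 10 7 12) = (1 11 12 4 5 10 2 9 7)(6 8) = [0, 11, 9, 3, 5, 10, 8, 1, 6, 7, 2, 12, 4]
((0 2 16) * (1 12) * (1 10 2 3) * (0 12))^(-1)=[1, 3, 10, 0, 4, 5, 6, 7, 8, 9, 12, 11, 16, 13, 14, 15, 2]=(0 1 3)(2 10 12 16)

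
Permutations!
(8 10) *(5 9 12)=(5 9 12)(8 10)=[0, 1, 2, 3, 4, 9, 6, 7, 10, 12, 8, 11, 5]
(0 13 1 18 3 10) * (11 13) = (0 11 13 1 18 3 10) = [11, 18, 2, 10, 4, 5, 6, 7, 8, 9, 0, 13, 12, 1, 14, 15, 16, 17, 3]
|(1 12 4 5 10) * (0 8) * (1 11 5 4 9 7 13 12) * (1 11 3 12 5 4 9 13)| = |(0 8)(1 11 4 9 7)(3 12 13 5 10)| = 10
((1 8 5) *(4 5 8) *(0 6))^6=(8)=[0, 1, 2, 3, 4, 5, 6, 7, 8]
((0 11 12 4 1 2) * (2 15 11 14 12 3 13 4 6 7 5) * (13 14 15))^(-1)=(0 2 5 7 6 12 14 3 11 15)(1 4 13)=[2, 4, 5, 11, 13, 7, 12, 6, 8, 9, 10, 15, 14, 1, 3, 0]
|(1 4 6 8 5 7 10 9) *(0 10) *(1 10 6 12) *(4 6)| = |(0 4 12 1 6 8 5 7)(9 10)| = 8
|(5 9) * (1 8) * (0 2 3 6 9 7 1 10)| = |(0 2 3 6 9 5 7 1 8 10)| = 10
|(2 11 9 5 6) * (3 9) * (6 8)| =|(2 11 3 9 5 8 6)| =7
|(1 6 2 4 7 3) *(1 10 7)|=|(1 6 2 4)(3 10 7)|=12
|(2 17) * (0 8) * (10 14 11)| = |(0 8)(2 17)(10 14 11)| = 6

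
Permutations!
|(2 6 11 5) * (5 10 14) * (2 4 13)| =8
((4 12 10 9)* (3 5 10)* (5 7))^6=(3 12 4 9 10 5 7)=[0, 1, 2, 12, 9, 7, 6, 3, 8, 10, 5, 11, 4]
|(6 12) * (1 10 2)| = 6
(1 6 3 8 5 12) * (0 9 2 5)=(0 9 2 5 12 1 6 3 8)=[9, 6, 5, 8, 4, 12, 3, 7, 0, 2, 10, 11, 1]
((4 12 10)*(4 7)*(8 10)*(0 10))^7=[10, 1, 2, 3, 12, 5, 6, 4, 0, 9, 7, 11, 8]=(0 10 7 4 12 8)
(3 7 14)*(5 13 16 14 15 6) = (3 7 15 6 5 13 16 14) = [0, 1, 2, 7, 4, 13, 5, 15, 8, 9, 10, 11, 12, 16, 3, 6, 14]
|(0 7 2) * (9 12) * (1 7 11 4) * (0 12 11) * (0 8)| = 14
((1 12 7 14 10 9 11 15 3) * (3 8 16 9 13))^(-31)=(1 10 12 13 7 3 14)(8 15 11 9 16)=[0, 10, 2, 14, 4, 5, 6, 3, 15, 16, 12, 9, 13, 7, 1, 11, 8]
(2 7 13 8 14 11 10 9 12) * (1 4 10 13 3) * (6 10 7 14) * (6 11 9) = [0, 4, 14, 1, 7, 5, 10, 3, 11, 12, 6, 13, 2, 8, 9] = (1 4 7 3)(2 14 9 12)(6 10)(8 11 13)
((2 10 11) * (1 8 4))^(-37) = (1 4 8)(2 11 10) = [0, 4, 11, 3, 8, 5, 6, 7, 1, 9, 2, 10]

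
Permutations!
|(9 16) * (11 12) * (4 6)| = |(4 6)(9 16)(11 12)| = 2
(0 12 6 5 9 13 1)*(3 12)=[3, 0, 2, 12, 4, 9, 5, 7, 8, 13, 10, 11, 6, 1]=(0 3 12 6 5 9 13 1)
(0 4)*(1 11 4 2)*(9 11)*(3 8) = (0 2 1 9 11 4)(3 8) = [2, 9, 1, 8, 0, 5, 6, 7, 3, 11, 10, 4]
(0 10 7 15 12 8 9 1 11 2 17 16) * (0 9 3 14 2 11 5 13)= [10, 5, 17, 14, 4, 13, 6, 15, 3, 1, 7, 11, 8, 0, 2, 12, 9, 16]= (0 10 7 15 12 8 3 14 2 17 16 9 1 5 13)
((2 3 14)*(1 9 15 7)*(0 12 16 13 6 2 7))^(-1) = [15, 7, 6, 2, 4, 5, 13, 14, 8, 1, 10, 11, 0, 16, 3, 9, 12] = (0 15 9 1 7 14 3 2 6 13 16 12)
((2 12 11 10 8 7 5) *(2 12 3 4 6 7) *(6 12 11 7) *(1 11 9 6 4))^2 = (1 10 2)(3 11 8)(4 7 9)(5 6 12) = [0, 10, 1, 11, 7, 6, 12, 9, 3, 4, 2, 8, 5]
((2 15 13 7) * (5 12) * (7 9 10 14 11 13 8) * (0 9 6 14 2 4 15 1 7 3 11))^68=(0 6 11 8 4 1 10)(2 9 14 13 3 15 7)=[6, 10, 9, 15, 1, 5, 11, 2, 4, 14, 0, 8, 12, 3, 13, 7]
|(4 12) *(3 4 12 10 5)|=4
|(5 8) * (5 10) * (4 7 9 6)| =12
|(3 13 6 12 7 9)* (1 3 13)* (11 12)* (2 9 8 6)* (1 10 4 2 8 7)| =|(1 3 10 4 2 9 13 8 6 11 12)| =11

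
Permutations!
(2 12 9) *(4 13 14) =(2 12 9)(4 13 14) =[0, 1, 12, 3, 13, 5, 6, 7, 8, 2, 10, 11, 9, 14, 4]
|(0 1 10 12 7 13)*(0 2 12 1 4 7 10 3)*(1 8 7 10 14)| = |(0 4 10 8 7 13 2 12 14 1 3)| = 11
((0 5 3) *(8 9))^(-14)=[5, 1, 2, 0, 4, 3, 6, 7, 8, 9]=(9)(0 5 3)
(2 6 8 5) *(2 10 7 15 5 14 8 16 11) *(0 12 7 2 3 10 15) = (0 12 7)(2 6 16 11 3 10)(5 15)(8 14) = [12, 1, 6, 10, 4, 15, 16, 0, 14, 9, 2, 3, 7, 13, 8, 5, 11]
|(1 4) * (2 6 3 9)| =4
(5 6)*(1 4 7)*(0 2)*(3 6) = [2, 4, 0, 6, 7, 3, 5, 1] = (0 2)(1 4 7)(3 6 5)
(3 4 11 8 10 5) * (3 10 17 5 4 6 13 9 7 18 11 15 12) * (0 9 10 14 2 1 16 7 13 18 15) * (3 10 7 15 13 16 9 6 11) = [6, 9, 1, 11, 0, 14, 18, 13, 17, 16, 4, 8, 10, 7, 2, 12, 15, 5, 3] = (0 6 18 3 11 8 17 5 14 2 1 9 16 15 12 10 4)(7 13)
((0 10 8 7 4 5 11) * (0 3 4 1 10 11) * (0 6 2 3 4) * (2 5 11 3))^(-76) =(11) =[0, 1, 2, 3, 4, 5, 6, 7, 8, 9, 10, 11]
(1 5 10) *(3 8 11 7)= (1 5 10)(3 8 11 7)= [0, 5, 2, 8, 4, 10, 6, 3, 11, 9, 1, 7]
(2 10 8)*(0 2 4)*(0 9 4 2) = (2 10 8)(4 9) = [0, 1, 10, 3, 9, 5, 6, 7, 2, 4, 8]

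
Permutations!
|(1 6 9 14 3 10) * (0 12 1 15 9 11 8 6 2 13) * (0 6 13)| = 20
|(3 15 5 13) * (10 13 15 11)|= |(3 11 10 13)(5 15)|= 4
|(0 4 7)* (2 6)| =|(0 4 7)(2 6)| =6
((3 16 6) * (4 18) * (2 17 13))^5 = (2 13 17)(3 6 16)(4 18) = [0, 1, 13, 6, 18, 5, 16, 7, 8, 9, 10, 11, 12, 17, 14, 15, 3, 2, 4]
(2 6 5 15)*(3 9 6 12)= [0, 1, 12, 9, 4, 15, 5, 7, 8, 6, 10, 11, 3, 13, 14, 2]= (2 12 3 9 6 5 15)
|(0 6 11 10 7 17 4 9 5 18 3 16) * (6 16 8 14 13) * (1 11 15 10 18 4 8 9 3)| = 24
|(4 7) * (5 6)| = 2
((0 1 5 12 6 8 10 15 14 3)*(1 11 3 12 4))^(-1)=(0 3 11)(1 4 5)(6 12 14 15 10 8)=[3, 4, 2, 11, 5, 1, 12, 7, 6, 9, 8, 0, 14, 13, 15, 10]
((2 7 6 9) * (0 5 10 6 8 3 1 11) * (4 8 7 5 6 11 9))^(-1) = (0 11 10 5 2 9 1 3 8 4 6) = [11, 3, 9, 8, 6, 2, 0, 7, 4, 1, 5, 10]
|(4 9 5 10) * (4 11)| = |(4 9 5 10 11)| = 5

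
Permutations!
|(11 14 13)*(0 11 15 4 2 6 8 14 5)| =21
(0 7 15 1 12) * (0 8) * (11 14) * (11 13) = (0 7 15 1 12 8)(11 14 13) = [7, 12, 2, 3, 4, 5, 6, 15, 0, 9, 10, 14, 8, 11, 13, 1]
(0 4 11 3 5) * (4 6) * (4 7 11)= (0 6 7 11 3 5)= [6, 1, 2, 5, 4, 0, 7, 11, 8, 9, 10, 3]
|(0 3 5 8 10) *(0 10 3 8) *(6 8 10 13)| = 7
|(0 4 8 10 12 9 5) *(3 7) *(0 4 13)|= |(0 13)(3 7)(4 8 10 12 9 5)|= 6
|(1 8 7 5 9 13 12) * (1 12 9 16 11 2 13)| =9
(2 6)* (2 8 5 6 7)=(2 7)(5 6 8)=[0, 1, 7, 3, 4, 6, 8, 2, 5]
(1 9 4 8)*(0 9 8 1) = [9, 8, 2, 3, 1, 5, 6, 7, 0, 4] = (0 9 4 1 8)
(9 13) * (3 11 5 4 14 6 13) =[0, 1, 2, 11, 14, 4, 13, 7, 8, 3, 10, 5, 12, 9, 6] =(3 11 5 4 14 6 13 9)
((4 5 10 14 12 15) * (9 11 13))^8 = (4 10 12)(5 14 15)(9 13 11) = [0, 1, 2, 3, 10, 14, 6, 7, 8, 13, 12, 9, 4, 11, 15, 5]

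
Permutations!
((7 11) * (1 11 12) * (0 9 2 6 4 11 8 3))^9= (0 8 12 11 6 9 3 1 7 4 2)= [8, 7, 0, 1, 2, 5, 9, 4, 12, 3, 10, 6, 11]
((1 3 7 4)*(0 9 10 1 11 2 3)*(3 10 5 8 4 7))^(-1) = (0 1 10 2 11 4 8 5 9) = [1, 10, 11, 3, 8, 9, 6, 7, 5, 0, 2, 4]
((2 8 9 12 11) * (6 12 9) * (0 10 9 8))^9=[10, 1, 0, 3, 4, 5, 12, 7, 6, 8, 9, 2, 11]=(0 10 9 8 6 12 11 2)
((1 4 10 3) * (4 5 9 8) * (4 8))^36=(10)=[0, 1, 2, 3, 4, 5, 6, 7, 8, 9, 10]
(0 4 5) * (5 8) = (0 4 8 5) = [4, 1, 2, 3, 8, 0, 6, 7, 5]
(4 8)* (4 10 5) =(4 8 10 5) =[0, 1, 2, 3, 8, 4, 6, 7, 10, 9, 5]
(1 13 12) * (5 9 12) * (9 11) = (1 13 5 11 9 12) = [0, 13, 2, 3, 4, 11, 6, 7, 8, 12, 10, 9, 1, 5]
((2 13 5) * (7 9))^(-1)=(2 5 13)(7 9)=[0, 1, 5, 3, 4, 13, 6, 9, 8, 7, 10, 11, 12, 2]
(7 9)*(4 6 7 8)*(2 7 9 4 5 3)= (2 7 4 6 9 8 5 3)= [0, 1, 7, 2, 6, 3, 9, 4, 5, 8]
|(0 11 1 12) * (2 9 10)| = 12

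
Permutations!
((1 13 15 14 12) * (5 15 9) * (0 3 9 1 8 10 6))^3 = (0 5 12 6 9 14 10 3 15 8)(1 13) = [5, 13, 2, 15, 4, 12, 9, 7, 0, 14, 3, 11, 6, 1, 10, 8]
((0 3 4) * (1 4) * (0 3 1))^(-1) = [3, 0, 2, 4, 1] = (0 3 4 1)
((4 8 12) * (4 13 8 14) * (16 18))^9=(4 14)(16 18)=[0, 1, 2, 3, 14, 5, 6, 7, 8, 9, 10, 11, 12, 13, 4, 15, 18, 17, 16]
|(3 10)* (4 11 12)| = |(3 10)(4 11 12)| = 6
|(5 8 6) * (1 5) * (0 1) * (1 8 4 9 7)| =15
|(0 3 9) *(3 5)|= |(0 5 3 9)|= 4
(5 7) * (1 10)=(1 10)(5 7)=[0, 10, 2, 3, 4, 7, 6, 5, 8, 9, 1]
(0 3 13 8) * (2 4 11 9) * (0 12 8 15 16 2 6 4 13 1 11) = (0 3 1 11 9 6 4)(2 13 15 16)(8 12) = [3, 11, 13, 1, 0, 5, 4, 7, 12, 6, 10, 9, 8, 15, 14, 16, 2]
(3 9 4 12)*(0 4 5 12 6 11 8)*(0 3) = (0 4 6 11 8 3 9 5 12) = [4, 1, 2, 9, 6, 12, 11, 7, 3, 5, 10, 8, 0]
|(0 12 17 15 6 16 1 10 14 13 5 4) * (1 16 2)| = 12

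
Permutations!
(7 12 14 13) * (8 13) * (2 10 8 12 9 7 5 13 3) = [0, 1, 10, 2, 4, 13, 6, 9, 3, 7, 8, 11, 14, 5, 12] = (2 10 8 3)(5 13)(7 9)(12 14)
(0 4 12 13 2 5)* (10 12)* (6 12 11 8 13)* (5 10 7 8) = (0 4 7 8 13 2 10 11 5)(6 12) = [4, 1, 10, 3, 7, 0, 12, 8, 13, 9, 11, 5, 6, 2]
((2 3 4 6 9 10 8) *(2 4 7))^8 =(2 7 3)(4 10 6 8 9) =[0, 1, 7, 2, 10, 5, 8, 3, 9, 4, 6]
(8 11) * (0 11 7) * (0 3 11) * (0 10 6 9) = [10, 1, 2, 11, 4, 5, 9, 3, 7, 0, 6, 8] = (0 10 6 9)(3 11 8 7)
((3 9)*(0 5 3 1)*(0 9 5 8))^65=(0 8)(1 9)(3 5)=[8, 9, 2, 5, 4, 3, 6, 7, 0, 1]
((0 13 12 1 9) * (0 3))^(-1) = (0 3 9 1 12 13) = [3, 12, 2, 9, 4, 5, 6, 7, 8, 1, 10, 11, 13, 0]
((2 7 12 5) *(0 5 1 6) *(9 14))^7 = (9 14) = [0, 1, 2, 3, 4, 5, 6, 7, 8, 14, 10, 11, 12, 13, 9]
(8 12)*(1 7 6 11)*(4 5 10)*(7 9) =(1 9 7 6 11)(4 5 10)(8 12) =[0, 9, 2, 3, 5, 10, 11, 6, 12, 7, 4, 1, 8]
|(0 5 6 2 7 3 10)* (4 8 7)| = |(0 5 6 2 4 8 7 3 10)| = 9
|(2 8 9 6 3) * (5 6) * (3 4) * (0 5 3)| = |(0 5 6 4)(2 8 9 3)| = 4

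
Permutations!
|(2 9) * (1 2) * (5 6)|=6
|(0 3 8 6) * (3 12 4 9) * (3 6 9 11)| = |(0 12 4 11 3 8 9 6)| = 8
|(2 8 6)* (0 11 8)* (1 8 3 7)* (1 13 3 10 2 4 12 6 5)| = |(0 11 10 2)(1 8 5)(3 7 13)(4 12 6)| = 12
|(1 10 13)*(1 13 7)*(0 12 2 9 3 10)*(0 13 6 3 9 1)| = |(0 12 2 1 13 6 3 10 7)| = 9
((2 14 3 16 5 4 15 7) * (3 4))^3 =(16)(2 15 14 7 4) =[0, 1, 15, 3, 2, 5, 6, 4, 8, 9, 10, 11, 12, 13, 7, 14, 16]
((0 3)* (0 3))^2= (3)= [0, 1, 2, 3]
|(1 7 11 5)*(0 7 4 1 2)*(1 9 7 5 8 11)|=|(0 5 2)(1 4 9 7)(8 11)|=12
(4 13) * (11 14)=[0, 1, 2, 3, 13, 5, 6, 7, 8, 9, 10, 14, 12, 4, 11]=(4 13)(11 14)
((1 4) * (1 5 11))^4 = (11) = [0, 1, 2, 3, 4, 5, 6, 7, 8, 9, 10, 11]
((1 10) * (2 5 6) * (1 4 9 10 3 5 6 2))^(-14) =[0, 3, 6, 5, 9, 2, 1, 7, 8, 10, 4] =(1 3 5 2 6)(4 9 10)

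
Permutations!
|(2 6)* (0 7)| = |(0 7)(2 6)| = 2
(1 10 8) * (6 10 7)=(1 7 6 10 8)=[0, 7, 2, 3, 4, 5, 10, 6, 1, 9, 8]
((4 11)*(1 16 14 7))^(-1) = [0, 7, 2, 3, 11, 5, 6, 14, 8, 9, 10, 4, 12, 13, 16, 15, 1] = (1 7 14 16)(4 11)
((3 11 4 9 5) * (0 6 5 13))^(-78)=(0 5 11 9)(3 4 13 6)=[5, 1, 2, 4, 13, 11, 3, 7, 8, 0, 10, 9, 12, 6]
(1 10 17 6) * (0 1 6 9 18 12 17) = (0 1 10)(9 18 12 17) = [1, 10, 2, 3, 4, 5, 6, 7, 8, 18, 0, 11, 17, 13, 14, 15, 16, 9, 12]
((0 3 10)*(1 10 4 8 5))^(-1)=(0 10 1 5 8 4 3)=[10, 5, 2, 0, 3, 8, 6, 7, 4, 9, 1]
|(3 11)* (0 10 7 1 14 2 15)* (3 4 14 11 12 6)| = 9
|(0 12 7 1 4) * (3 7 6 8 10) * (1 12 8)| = |(0 8 10 3 7 12 6 1 4)| = 9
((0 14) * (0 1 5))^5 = [14, 5, 2, 3, 4, 0, 6, 7, 8, 9, 10, 11, 12, 13, 1] = (0 14 1 5)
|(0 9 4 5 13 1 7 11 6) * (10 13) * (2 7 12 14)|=13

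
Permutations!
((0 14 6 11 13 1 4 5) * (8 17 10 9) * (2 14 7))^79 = (0 5 4 1 13 11 6 14 2 7)(8 9 10 17) = [5, 13, 7, 3, 1, 4, 14, 0, 9, 10, 17, 6, 12, 11, 2, 15, 16, 8]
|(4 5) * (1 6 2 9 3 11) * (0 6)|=14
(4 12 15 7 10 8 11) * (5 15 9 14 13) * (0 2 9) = (0 2 9 14 13 5 15 7 10 8 11 4 12) = [2, 1, 9, 3, 12, 15, 6, 10, 11, 14, 8, 4, 0, 5, 13, 7]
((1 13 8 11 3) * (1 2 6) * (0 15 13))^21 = (0 8 2)(1 13 3)(6 15 11) = [8, 13, 0, 1, 4, 5, 15, 7, 2, 9, 10, 6, 12, 3, 14, 11]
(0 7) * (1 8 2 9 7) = [1, 8, 9, 3, 4, 5, 6, 0, 2, 7] = (0 1 8 2 9 7)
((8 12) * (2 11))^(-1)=(2 11)(8 12)=[0, 1, 11, 3, 4, 5, 6, 7, 12, 9, 10, 2, 8]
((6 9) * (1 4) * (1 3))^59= (1 3 4)(6 9)= [0, 3, 2, 4, 1, 5, 9, 7, 8, 6]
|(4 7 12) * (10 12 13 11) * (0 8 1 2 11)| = 10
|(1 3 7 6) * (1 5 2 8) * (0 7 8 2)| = |(0 7 6 5)(1 3 8)| = 12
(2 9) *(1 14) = (1 14)(2 9) = [0, 14, 9, 3, 4, 5, 6, 7, 8, 2, 10, 11, 12, 13, 1]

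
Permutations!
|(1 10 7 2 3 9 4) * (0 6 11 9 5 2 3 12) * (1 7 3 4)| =10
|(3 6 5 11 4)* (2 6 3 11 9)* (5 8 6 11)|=|(2 11 4 5 9)(6 8)|=10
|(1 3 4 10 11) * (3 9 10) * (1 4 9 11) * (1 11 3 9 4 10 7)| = |(1 3 4 9 7)(10 11)| = 10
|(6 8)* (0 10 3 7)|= 4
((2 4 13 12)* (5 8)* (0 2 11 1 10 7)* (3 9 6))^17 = [7, 11, 0, 6, 2, 8, 9, 10, 5, 3, 1, 12, 13, 4] = (0 7 10 1 11 12 13 4 2)(3 6 9)(5 8)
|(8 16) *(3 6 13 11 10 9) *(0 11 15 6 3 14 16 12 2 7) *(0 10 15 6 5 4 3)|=|(0 11 15 5 4 3)(2 7 10 9 14 16 8 12)(6 13)|=24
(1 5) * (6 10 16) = (1 5)(6 10 16) = [0, 5, 2, 3, 4, 1, 10, 7, 8, 9, 16, 11, 12, 13, 14, 15, 6]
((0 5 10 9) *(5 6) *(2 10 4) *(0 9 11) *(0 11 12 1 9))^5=(0 10 6 12 5 1 4 9 2)=[10, 4, 0, 3, 9, 1, 12, 7, 8, 2, 6, 11, 5]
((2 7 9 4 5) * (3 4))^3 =[0, 1, 3, 2, 7, 9, 6, 4, 8, 5] =(2 3)(4 7)(5 9)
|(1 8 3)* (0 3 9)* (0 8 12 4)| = |(0 3 1 12 4)(8 9)| = 10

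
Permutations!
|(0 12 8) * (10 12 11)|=|(0 11 10 12 8)|=5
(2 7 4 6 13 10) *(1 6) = (1 6 13 10 2 7 4) = [0, 6, 7, 3, 1, 5, 13, 4, 8, 9, 2, 11, 12, 10]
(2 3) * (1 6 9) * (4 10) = (1 6 9)(2 3)(4 10) = [0, 6, 3, 2, 10, 5, 9, 7, 8, 1, 4]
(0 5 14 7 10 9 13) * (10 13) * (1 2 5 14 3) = (0 14 7 13)(1 2 5 3)(9 10) = [14, 2, 5, 1, 4, 3, 6, 13, 8, 10, 9, 11, 12, 0, 7]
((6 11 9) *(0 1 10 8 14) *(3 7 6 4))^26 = (0 1 10 8 14)(3 6 9)(4 7 11) = [1, 10, 2, 6, 7, 5, 9, 11, 14, 3, 8, 4, 12, 13, 0]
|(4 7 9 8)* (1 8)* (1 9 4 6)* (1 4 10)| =|(1 8 6 4 7 10)| =6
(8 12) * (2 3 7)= (2 3 7)(8 12)= [0, 1, 3, 7, 4, 5, 6, 2, 12, 9, 10, 11, 8]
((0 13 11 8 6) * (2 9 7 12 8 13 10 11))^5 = (0 9)(2 6)(7 10)(8 13)(11 12) = [9, 1, 6, 3, 4, 5, 2, 10, 13, 0, 7, 12, 11, 8]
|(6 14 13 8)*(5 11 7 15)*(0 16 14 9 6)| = 20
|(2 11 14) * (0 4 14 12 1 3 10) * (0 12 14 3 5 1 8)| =6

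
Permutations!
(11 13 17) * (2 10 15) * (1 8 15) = (1 8 15 2 10)(11 13 17) = [0, 8, 10, 3, 4, 5, 6, 7, 15, 9, 1, 13, 12, 17, 14, 2, 16, 11]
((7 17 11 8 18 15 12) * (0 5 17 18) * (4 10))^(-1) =[8, 1, 2, 3, 10, 0, 6, 12, 11, 9, 4, 17, 15, 13, 14, 18, 16, 5, 7] =(0 8 11 17 5)(4 10)(7 12 15 18)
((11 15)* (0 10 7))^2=(15)(0 7 10)=[7, 1, 2, 3, 4, 5, 6, 10, 8, 9, 0, 11, 12, 13, 14, 15]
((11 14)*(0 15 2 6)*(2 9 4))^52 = (0 2 9)(4 15 6) = [2, 1, 9, 3, 15, 5, 4, 7, 8, 0, 10, 11, 12, 13, 14, 6]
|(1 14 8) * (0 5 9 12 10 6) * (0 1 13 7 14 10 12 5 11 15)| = |(0 11 15)(1 10 6)(5 9)(7 14 8 13)| = 12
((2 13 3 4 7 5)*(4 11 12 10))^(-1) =(2 5 7 4 10 12 11 3 13) =[0, 1, 5, 13, 10, 7, 6, 4, 8, 9, 12, 3, 11, 2]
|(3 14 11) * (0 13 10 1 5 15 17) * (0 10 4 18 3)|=|(0 13 4 18 3 14 11)(1 5 15 17 10)|=35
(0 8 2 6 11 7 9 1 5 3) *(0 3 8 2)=(0 2 6 11 7 9 1 5 8)=[2, 5, 6, 3, 4, 8, 11, 9, 0, 1, 10, 7]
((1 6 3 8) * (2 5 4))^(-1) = (1 8 3 6)(2 4 5) = [0, 8, 4, 6, 5, 2, 1, 7, 3]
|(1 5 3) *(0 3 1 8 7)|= |(0 3 8 7)(1 5)|= 4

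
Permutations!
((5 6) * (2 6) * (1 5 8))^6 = [0, 5, 6, 3, 4, 2, 8, 7, 1] = (1 5 2 6 8)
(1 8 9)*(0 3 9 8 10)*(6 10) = [3, 6, 2, 9, 4, 5, 10, 7, 8, 1, 0] = (0 3 9 1 6 10)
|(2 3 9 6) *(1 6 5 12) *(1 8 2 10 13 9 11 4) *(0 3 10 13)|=|(0 3 11 4 1 6 13 9 5 12 8 2 10)|=13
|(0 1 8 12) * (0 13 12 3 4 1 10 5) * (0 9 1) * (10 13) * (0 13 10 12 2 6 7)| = 12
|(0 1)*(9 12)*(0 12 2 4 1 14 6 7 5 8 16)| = |(0 14 6 7 5 8 16)(1 12 9 2 4)| = 35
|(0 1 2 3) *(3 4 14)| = |(0 1 2 4 14 3)| = 6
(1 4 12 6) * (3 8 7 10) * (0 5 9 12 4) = (0 5 9 12 6 1)(3 8 7 10) = [5, 0, 2, 8, 4, 9, 1, 10, 7, 12, 3, 11, 6]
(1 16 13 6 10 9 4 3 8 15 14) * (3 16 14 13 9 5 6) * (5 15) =(1 14)(3 8 5 6 10 15 13)(4 16 9) =[0, 14, 2, 8, 16, 6, 10, 7, 5, 4, 15, 11, 12, 3, 1, 13, 9]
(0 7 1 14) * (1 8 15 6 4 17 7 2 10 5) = (0 2 10 5 1 14)(4 17 7 8 15 6) = [2, 14, 10, 3, 17, 1, 4, 8, 15, 9, 5, 11, 12, 13, 0, 6, 16, 7]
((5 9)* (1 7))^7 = (1 7)(5 9) = [0, 7, 2, 3, 4, 9, 6, 1, 8, 5]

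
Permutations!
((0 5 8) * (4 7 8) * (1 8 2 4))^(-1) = (0 8 1 5)(2 7 4) = [8, 5, 7, 3, 2, 0, 6, 4, 1]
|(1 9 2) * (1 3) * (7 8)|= |(1 9 2 3)(7 8)|= 4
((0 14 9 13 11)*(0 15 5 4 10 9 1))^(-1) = (0 1 14)(4 5 15 11 13 9 10) = [1, 14, 2, 3, 5, 15, 6, 7, 8, 10, 4, 13, 12, 9, 0, 11]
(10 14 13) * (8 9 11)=(8 9 11)(10 14 13)=[0, 1, 2, 3, 4, 5, 6, 7, 9, 11, 14, 8, 12, 10, 13]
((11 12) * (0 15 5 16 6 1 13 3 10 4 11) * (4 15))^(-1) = (0 12 11 4)(1 6 16 5 15 10 3 13) = [12, 6, 2, 13, 0, 15, 16, 7, 8, 9, 3, 4, 11, 1, 14, 10, 5]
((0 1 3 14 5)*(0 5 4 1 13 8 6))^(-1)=(0 6 8 13)(1 4 14 3)=[6, 4, 2, 1, 14, 5, 8, 7, 13, 9, 10, 11, 12, 0, 3]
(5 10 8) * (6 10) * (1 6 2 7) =(1 6 10 8 5 2 7) =[0, 6, 7, 3, 4, 2, 10, 1, 5, 9, 8]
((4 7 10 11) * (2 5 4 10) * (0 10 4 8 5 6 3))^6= (0 6 7 11)(2 4 10 3)= [6, 1, 4, 2, 10, 5, 7, 11, 8, 9, 3, 0]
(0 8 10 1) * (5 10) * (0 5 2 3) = (0 8 2 3)(1 5 10) = [8, 5, 3, 0, 4, 10, 6, 7, 2, 9, 1]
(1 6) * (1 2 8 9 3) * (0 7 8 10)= (0 7 8 9 3 1 6 2 10)= [7, 6, 10, 1, 4, 5, 2, 8, 9, 3, 0]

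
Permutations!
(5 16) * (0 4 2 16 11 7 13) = (0 4 2 16 5 11 7 13) = [4, 1, 16, 3, 2, 11, 6, 13, 8, 9, 10, 7, 12, 0, 14, 15, 5]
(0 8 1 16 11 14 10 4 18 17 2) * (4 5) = [8, 16, 0, 3, 18, 4, 6, 7, 1, 9, 5, 14, 12, 13, 10, 15, 11, 2, 17] = (0 8 1 16 11 14 10 5 4 18 17 2)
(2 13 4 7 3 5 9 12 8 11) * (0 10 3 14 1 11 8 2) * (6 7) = (0 10 3 5 9 12 2 13 4 6 7 14 1 11) = [10, 11, 13, 5, 6, 9, 7, 14, 8, 12, 3, 0, 2, 4, 1]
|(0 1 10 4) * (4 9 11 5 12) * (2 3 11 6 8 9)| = |(0 1 10 2 3 11 5 12 4)(6 8 9)| = 9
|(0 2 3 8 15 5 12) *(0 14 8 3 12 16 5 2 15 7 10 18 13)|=|(0 15 2 12 14 8 7 10 18 13)(5 16)|=10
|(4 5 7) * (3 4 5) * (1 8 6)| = 6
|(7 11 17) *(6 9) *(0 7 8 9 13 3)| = |(0 7 11 17 8 9 6 13 3)| = 9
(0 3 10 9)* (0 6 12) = (0 3 10 9 6 12) = [3, 1, 2, 10, 4, 5, 12, 7, 8, 6, 9, 11, 0]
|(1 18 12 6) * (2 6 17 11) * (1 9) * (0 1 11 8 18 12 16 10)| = |(0 1 12 17 8 18 16 10)(2 6 9 11)| = 8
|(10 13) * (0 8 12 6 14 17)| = 6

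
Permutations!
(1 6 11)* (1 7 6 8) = (1 8)(6 11 7) = [0, 8, 2, 3, 4, 5, 11, 6, 1, 9, 10, 7]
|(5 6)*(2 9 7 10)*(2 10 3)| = 4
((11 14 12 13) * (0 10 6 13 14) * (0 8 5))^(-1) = (0 5 8 11 13 6 10)(12 14) = [5, 1, 2, 3, 4, 8, 10, 7, 11, 9, 0, 13, 14, 6, 12]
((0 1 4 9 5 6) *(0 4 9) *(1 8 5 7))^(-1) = (0 4 6 5 8)(1 7 9) = [4, 7, 2, 3, 6, 8, 5, 9, 0, 1]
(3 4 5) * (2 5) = [0, 1, 5, 4, 2, 3] = (2 5 3 4)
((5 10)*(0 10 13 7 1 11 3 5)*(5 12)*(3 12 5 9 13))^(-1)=(0 10)(1 7 13 9 12 11)(3 5)=[10, 7, 2, 5, 4, 3, 6, 13, 8, 12, 0, 1, 11, 9]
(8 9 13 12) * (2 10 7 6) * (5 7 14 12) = (2 10 14 12 8 9 13 5 7 6) = [0, 1, 10, 3, 4, 7, 2, 6, 9, 13, 14, 11, 8, 5, 12]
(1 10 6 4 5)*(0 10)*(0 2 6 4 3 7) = (0 10 4 5 1 2 6 3 7) = [10, 2, 6, 7, 5, 1, 3, 0, 8, 9, 4]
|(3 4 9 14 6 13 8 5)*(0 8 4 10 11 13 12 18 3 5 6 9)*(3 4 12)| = |(0 8 6 3 10 11 13 12 18 4)(9 14)| = 10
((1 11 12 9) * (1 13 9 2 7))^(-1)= (1 7 2 12 11)(9 13)= [0, 7, 12, 3, 4, 5, 6, 2, 8, 13, 10, 1, 11, 9]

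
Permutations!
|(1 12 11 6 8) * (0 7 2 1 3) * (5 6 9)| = 11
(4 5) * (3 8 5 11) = (3 8 5 4 11) = [0, 1, 2, 8, 11, 4, 6, 7, 5, 9, 10, 3]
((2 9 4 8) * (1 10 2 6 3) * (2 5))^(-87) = (1 2 8)(3 5 4)(6 10 9) = [0, 2, 8, 5, 3, 4, 10, 7, 1, 6, 9]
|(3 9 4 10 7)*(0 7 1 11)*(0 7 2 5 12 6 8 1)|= |(0 2 5 12 6 8 1 11 7 3 9 4 10)|= 13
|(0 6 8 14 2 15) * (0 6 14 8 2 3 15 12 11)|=|(0 14 3 15 6 2 12 11)|=8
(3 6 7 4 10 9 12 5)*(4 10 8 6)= (3 4 8 6 7 10 9 12 5)= [0, 1, 2, 4, 8, 3, 7, 10, 6, 12, 9, 11, 5]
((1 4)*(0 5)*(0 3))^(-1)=(0 3 5)(1 4)=[3, 4, 2, 5, 1, 0]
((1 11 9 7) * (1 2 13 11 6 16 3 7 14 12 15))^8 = (1 9 7)(2 6 14)(3 15 11)(12 13 16) = [0, 9, 6, 15, 4, 5, 14, 1, 8, 7, 10, 3, 13, 16, 2, 11, 12]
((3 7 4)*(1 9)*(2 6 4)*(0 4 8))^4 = (9)(0 2 4 6 3 8 7) = [2, 1, 4, 8, 6, 5, 3, 0, 7, 9]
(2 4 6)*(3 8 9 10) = (2 4 6)(3 8 9 10) = [0, 1, 4, 8, 6, 5, 2, 7, 9, 10, 3]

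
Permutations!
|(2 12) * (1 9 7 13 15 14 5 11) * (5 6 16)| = 10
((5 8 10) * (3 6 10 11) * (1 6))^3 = (1 5 3 10 11 6 8) = [0, 5, 2, 10, 4, 3, 8, 7, 1, 9, 11, 6]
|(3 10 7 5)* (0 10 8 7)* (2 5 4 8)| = |(0 10)(2 5 3)(4 8 7)| = 6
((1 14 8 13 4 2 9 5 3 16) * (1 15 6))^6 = (1 9)(2 6)(3 8)(4 15)(5 14)(13 16) = [0, 9, 6, 8, 15, 14, 2, 7, 3, 1, 10, 11, 12, 16, 5, 4, 13]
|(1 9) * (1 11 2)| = 4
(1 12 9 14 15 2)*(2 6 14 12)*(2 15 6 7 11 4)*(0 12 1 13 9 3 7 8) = (0 12 3 7 11 4 2 13 9 1 15 8)(6 14) = [12, 15, 13, 7, 2, 5, 14, 11, 0, 1, 10, 4, 3, 9, 6, 8]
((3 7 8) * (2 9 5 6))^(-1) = (2 6 5 9)(3 8 7) = [0, 1, 6, 8, 4, 9, 5, 3, 7, 2]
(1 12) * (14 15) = (1 12)(14 15) = [0, 12, 2, 3, 4, 5, 6, 7, 8, 9, 10, 11, 1, 13, 15, 14]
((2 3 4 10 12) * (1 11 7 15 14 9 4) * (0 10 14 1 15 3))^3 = [2, 3, 12, 11, 4, 5, 6, 1, 8, 9, 0, 15, 10, 13, 14, 7] = (0 2 12 10)(1 3 11 15 7)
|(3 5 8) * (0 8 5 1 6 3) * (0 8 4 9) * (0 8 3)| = |(0 4 9 8 3 1 6)| = 7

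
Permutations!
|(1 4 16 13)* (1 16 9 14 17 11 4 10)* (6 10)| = 30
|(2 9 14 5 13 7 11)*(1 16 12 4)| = |(1 16 12 4)(2 9 14 5 13 7 11)| = 28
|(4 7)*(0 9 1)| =|(0 9 1)(4 7)| =6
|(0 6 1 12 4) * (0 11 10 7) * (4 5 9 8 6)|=30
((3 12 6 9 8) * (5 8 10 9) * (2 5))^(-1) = (2 6 12 3 8 5)(9 10) = [0, 1, 6, 8, 4, 2, 12, 7, 5, 10, 9, 11, 3]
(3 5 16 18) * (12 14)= (3 5 16 18)(12 14)= [0, 1, 2, 5, 4, 16, 6, 7, 8, 9, 10, 11, 14, 13, 12, 15, 18, 17, 3]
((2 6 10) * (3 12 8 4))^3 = (3 4 8 12) = [0, 1, 2, 4, 8, 5, 6, 7, 12, 9, 10, 11, 3]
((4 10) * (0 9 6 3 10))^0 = (10) = [0, 1, 2, 3, 4, 5, 6, 7, 8, 9, 10]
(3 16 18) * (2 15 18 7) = (2 15 18 3 16 7) = [0, 1, 15, 16, 4, 5, 6, 2, 8, 9, 10, 11, 12, 13, 14, 18, 7, 17, 3]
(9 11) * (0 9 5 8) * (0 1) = (0 9 11 5 8 1) = [9, 0, 2, 3, 4, 8, 6, 7, 1, 11, 10, 5]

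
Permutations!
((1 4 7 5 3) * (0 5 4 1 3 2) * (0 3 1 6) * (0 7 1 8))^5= (8)(1 6 7 4)= [0, 6, 2, 3, 1, 5, 7, 4, 8]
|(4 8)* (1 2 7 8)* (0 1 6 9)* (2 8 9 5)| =|(0 1 8 4 6 5 2 7 9)| =9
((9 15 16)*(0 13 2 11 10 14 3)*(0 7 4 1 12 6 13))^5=(1 11 4 2 7 13 3 6 14 12 10)(9 16 15)=[0, 11, 7, 6, 2, 5, 14, 13, 8, 16, 1, 4, 10, 3, 12, 9, 15]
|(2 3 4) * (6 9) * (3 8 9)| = 6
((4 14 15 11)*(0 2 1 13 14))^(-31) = (0 2 1 13 14 15 11 4) = [2, 13, 1, 3, 0, 5, 6, 7, 8, 9, 10, 4, 12, 14, 15, 11]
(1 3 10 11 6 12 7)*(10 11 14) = (1 3 11 6 12 7)(10 14) = [0, 3, 2, 11, 4, 5, 12, 1, 8, 9, 14, 6, 7, 13, 10]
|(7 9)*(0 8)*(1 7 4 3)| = |(0 8)(1 7 9 4 3)| = 10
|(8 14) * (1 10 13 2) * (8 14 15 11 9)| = 4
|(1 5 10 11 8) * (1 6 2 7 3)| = 9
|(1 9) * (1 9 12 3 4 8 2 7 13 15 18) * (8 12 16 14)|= 9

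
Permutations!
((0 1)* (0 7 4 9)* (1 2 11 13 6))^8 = (0 9 4 7 1 6 13 11 2) = [9, 6, 0, 3, 7, 5, 13, 1, 8, 4, 10, 2, 12, 11]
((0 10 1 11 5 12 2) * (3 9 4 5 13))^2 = (0 1 13 9 5 2 10 11 3 4 12) = [1, 13, 10, 4, 12, 2, 6, 7, 8, 5, 11, 3, 0, 9]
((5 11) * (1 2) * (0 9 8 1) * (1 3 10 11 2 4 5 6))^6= (0 6 9 1 8 4 3 5 10 2 11)= [6, 8, 11, 5, 3, 10, 9, 7, 4, 1, 2, 0]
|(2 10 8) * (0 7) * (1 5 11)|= |(0 7)(1 5 11)(2 10 8)|= 6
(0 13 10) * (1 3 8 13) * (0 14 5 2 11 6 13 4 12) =[1, 3, 11, 8, 12, 2, 13, 7, 4, 9, 14, 6, 0, 10, 5] =(0 1 3 8 4 12)(2 11 6 13 10 14 5)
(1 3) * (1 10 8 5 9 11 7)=(1 3 10 8 5 9 11 7)=[0, 3, 2, 10, 4, 9, 6, 1, 5, 11, 8, 7]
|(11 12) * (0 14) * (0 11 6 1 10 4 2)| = |(0 14 11 12 6 1 10 4 2)| = 9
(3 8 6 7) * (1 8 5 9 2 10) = (1 8 6 7 3 5 9 2 10) = [0, 8, 10, 5, 4, 9, 7, 3, 6, 2, 1]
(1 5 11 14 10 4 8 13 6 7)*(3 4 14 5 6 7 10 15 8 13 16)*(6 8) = (1 8 16 3 4 13 7)(5 11)(6 10 14 15) = [0, 8, 2, 4, 13, 11, 10, 1, 16, 9, 14, 5, 12, 7, 15, 6, 3]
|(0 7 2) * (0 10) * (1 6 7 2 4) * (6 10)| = |(0 2 6 7 4 1 10)| = 7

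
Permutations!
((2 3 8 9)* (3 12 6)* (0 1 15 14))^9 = [1, 15, 3, 2, 4, 5, 9, 7, 12, 6, 10, 11, 8, 13, 0, 14] = (0 1 15 14)(2 3)(6 9)(8 12)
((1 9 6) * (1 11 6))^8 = (11) = [0, 1, 2, 3, 4, 5, 6, 7, 8, 9, 10, 11]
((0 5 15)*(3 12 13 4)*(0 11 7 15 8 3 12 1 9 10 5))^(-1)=(1 3 8 5 10 9)(4 13 12)(7 11 15)=[0, 3, 2, 8, 13, 10, 6, 11, 5, 1, 9, 15, 4, 12, 14, 7]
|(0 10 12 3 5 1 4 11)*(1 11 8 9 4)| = |(0 10 12 3 5 11)(4 8 9)| = 6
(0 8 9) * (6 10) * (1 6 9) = (0 8 1 6 10 9) = [8, 6, 2, 3, 4, 5, 10, 7, 1, 0, 9]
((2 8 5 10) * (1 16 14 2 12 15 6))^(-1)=(1 6 15 12 10 5 8 2 14 16)=[0, 6, 14, 3, 4, 8, 15, 7, 2, 9, 5, 11, 10, 13, 16, 12, 1]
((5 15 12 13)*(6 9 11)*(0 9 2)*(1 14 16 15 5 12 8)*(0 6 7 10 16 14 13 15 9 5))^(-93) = (0 5)(1 12 8 13 15)(2 6)(7 16 11 10 9) = [5, 12, 6, 3, 4, 0, 2, 16, 13, 7, 9, 10, 8, 15, 14, 1, 11]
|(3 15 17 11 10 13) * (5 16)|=6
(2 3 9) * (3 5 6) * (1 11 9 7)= (1 11 9 2 5 6 3 7)= [0, 11, 5, 7, 4, 6, 3, 1, 8, 2, 10, 9]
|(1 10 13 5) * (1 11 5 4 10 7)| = 6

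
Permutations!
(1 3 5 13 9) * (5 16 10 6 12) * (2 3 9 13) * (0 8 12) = (0 8 12 5 2 3 16 10 6)(1 9) = [8, 9, 3, 16, 4, 2, 0, 7, 12, 1, 6, 11, 5, 13, 14, 15, 10]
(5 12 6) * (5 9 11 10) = (5 12 6 9 11 10) = [0, 1, 2, 3, 4, 12, 9, 7, 8, 11, 5, 10, 6]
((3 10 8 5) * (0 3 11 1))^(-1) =(0 1 11 5 8 10 3) =[1, 11, 2, 0, 4, 8, 6, 7, 10, 9, 3, 5]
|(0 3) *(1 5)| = 2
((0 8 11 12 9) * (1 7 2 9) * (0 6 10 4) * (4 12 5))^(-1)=(0 4 5 11 8)(1 12 10 6 9 2 7)=[4, 12, 7, 3, 5, 11, 9, 1, 0, 2, 6, 8, 10]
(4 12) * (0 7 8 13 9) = (0 7 8 13 9)(4 12) = [7, 1, 2, 3, 12, 5, 6, 8, 13, 0, 10, 11, 4, 9]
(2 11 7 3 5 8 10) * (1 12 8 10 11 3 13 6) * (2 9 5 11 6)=(1 12 8 6)(2 3 11 7 13)(5 10 9)=[0, 12, 3, 11, 4, 10, 1, 13, 6, 5, 9, 7, 8, 2]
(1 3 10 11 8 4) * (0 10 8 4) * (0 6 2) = [10, 3, 0, 8, 1, 5, 2, 7, 6, 9, 11, 4] = (0 10 11 4 1 3 8 6 2)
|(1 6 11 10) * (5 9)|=4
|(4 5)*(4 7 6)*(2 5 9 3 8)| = |(2 5 7 6 4 9 3 8)| = 8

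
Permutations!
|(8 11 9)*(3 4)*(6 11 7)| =10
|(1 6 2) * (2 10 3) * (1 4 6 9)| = |(1 9)(2 4 6 10 3)| = 10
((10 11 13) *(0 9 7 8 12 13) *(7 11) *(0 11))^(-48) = (7 12 10 8 13) = [0, 1, 2, 3, 4, 5, 6, 12, 13, 9, 8, 11, 10, 7]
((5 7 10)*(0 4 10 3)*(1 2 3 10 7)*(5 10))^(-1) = (10)(0 3 2 1 5 7 4) = [3, 5, 1, 2, 0, 7, 6, 4, 8, 9, 10]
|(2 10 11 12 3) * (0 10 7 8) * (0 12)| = 15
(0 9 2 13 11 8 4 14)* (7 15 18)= (0 9 2 13 11 8 4 14)(7 15 18)= [9, 1, 13, 3, 14, 5, 6, 15, 4, 2, 10, 8, 12, 11, 0, 18, 16, 17, 7]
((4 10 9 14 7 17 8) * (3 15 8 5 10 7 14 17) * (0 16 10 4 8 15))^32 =(0 5 16 4 10 7 9 3 17) =[5, 1, 2, 17, 10, 16, 6, 9, 8, 3, 7, 11, 12, 13, 14, 15, 4, 0]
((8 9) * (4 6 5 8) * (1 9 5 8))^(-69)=[0, 6, 2, 3, 5, 4, 1, 7, 9, 8]=(1 6)(4 5)(8 9)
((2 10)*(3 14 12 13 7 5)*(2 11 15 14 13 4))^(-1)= (2 4 12 14 15 11 10)(3 5 7 13)= [0, 1, 4, 5, 12, 7, 6, 13, 8, 9, 2, 10, 14, 3, 15, 11]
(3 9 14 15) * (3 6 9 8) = (3 8)(6 9 14 15) = [0, 1, 2, 8, 4, 5, 9, 7, 3, 14, 10, 11, 12, 13, 15, 6]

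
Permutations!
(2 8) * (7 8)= (2 7 8)= [0, 1, 7, 3, 4, 5, 6, 8, 2]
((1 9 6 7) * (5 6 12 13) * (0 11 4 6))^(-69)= (0 11 4 6 7 1 9 12 13 5)= [11, 9, 2, 3, 6, 0, 7, 1, 8, 12, 10, 4, 13, 5]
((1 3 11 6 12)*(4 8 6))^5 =(1 6 4 3 12 8 11) =[0, 6, 2, 12, 3, 5, 4, 7, 11, 9, 10, 1, 8]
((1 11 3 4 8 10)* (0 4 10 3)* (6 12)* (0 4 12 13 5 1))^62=(0 4 13 10 11 6 3 1 12 8 5)=[4, 12, 2, 1, 13, 0, 3, 7, 5, 9, 11, 6, 8, 10]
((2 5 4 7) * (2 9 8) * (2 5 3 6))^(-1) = (2 6 3)(4 5 8 9 7) = [0, 1, 6, 2, 5, 8, 3, 4, 9, 7]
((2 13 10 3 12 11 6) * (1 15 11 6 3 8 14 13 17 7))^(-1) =(1 7 17 2 6 12 3 11 15)(8 10 13 14) =[0, 7, 6, 11, 4, 5, 12, 17, 10, 9, 13, 15, 3, 14, 8, 1, 16, 2]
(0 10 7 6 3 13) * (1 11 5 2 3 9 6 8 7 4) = [10, 11, 3, 13, 1, 2, 9, 8, 7, 6, 4, 5, 12, 0] = (0 10 4 1 11 5 2 3 13)(6 9)(7 8)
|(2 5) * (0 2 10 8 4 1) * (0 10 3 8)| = 8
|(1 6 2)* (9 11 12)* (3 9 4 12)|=|(1 6 2)(3 9 11)(4 12)|=6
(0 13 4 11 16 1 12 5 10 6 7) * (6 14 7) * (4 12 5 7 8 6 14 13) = (0 4 11 16 1 5 10 13 12 7)(6 14 8) = [4, 5, 2, 3, 11, 10, 14, 0, 6, 9, 13, 16, 7, 12, 8, 15, 1]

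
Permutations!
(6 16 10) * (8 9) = (6 16 10)(8 9) = [0, 1, 2, 3, 4, 5, 16, 7, 9, 8, 6, 11, 12, 13, 14, 15, 10]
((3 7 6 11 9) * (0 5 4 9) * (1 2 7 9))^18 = [4, 7, 6, 3, 2, 1, 0, 11, 8, 9, 10, 5] = (0 4 2 6)(1 7 11 5)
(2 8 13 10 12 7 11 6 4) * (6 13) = [0, 1, 8, 3, 2, 5, 4, 11, 6, 9, 12, 13, 7, 10] = (2 8 6 4)(7 11 13 10 12)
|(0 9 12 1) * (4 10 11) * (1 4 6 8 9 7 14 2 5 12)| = |(0 7 14 2 5 12 4 10 11 6 8 9 1)| = 13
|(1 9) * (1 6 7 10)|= |(1 9 6 7 10)|= 5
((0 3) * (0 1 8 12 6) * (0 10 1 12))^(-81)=[6, 3, 2, 10, 4, 5, 8, 7, 12, 9, 0, 11, 1]=(0 6 8 12 1 3 10)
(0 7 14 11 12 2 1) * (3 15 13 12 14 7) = (0 3 15 13 12 2 1)(11 14) = [3, 0, 1, 15, 4, 5, 6, 7, 8, 9, 10, 14, 2, 12, 11, 13]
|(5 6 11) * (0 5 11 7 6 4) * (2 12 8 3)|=|(0 5 4)(2 12 8 3)(6 7)|=12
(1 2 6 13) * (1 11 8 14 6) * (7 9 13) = [0, 2, 1, 3, 4, 5, 7, 9, 14, 13, 10, 8, 12, 11, 6] = (1 2)(6 7 9 13 11 8 14)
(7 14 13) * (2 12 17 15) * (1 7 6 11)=[0, 7, 12, 3, 4, 5, 11, 14, 8, 9, 10, 1, 17, 6, 13, 2, 16, 15]=(1 7 14 13 6 11)(2 12 17 15)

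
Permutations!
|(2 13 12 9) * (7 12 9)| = |(2 13 9)(7 12)| = 6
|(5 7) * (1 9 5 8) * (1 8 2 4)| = |(1 9 5 7 2 4)| = 6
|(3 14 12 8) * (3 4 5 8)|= 3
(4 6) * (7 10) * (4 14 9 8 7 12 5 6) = (5 6 14 9 8 7 10 12) = [0, 1, 2, 3, 4, 6, 14, 10, 7, 8, 12, 11, 5, 13, 9]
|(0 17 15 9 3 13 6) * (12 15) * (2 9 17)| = 6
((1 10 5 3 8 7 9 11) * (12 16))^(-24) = (16) = [0, 1, 2, 3, 4, 5, 6, 7, 8, 9, 10, 11, 12, 13, 14, 15, 16]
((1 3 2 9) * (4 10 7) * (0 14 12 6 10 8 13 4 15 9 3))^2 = [12, 14, 2, 3, 13, 5, 7, 9, 4, 0, 15, 11, 10, 8, 6, 1] = (0 12 10 15 1 14 6 7 9)(4 13 8)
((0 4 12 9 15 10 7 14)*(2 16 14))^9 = (0 14 16 2 7 10 15 9 12 4) = [14, 1, 7, 3, 0, 5, 6, 10, 8, 12, 15, 11, 4, 13, 16, 9, 2]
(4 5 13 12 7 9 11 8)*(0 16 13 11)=(0 16 13 12 7 9)(4 5 11 8)=[16, 1, 2, 3, 5, 11, 6, 9, 4, 0, 10, 8, 7, 12, 14, 15, 13]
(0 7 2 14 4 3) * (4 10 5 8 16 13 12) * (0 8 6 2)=(0 7)(2 14 10 5 6)(3 8 16 13 12 4)=[7, 1, 14, 8, 3, 6, 2, 0, 16, 9, 5, 11, 4, 12, 10, 15, 13]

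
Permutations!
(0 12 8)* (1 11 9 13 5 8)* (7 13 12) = (0 7 13 5 8)(1 11 9 12) = [7, 11, 2, 3, 4, 8, 6, 13, 0, 12, 10, 9, 1, 5]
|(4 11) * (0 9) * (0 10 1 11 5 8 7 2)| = 10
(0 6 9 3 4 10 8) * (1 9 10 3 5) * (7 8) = (0 6 10 7 8)(1 9 5)(3 4) = [6, 9, 2, 4, 3, 1, 10, 8, 0, 5, 7]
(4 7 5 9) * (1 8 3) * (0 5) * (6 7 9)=(0 5 6 7)(1 8 3)(4 9)=[5, 8, 2, 1, 9, 6, 7, 0, 3, 4]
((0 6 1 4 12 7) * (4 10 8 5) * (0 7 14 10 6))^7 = [0, 6, 2, 3, 12, 4, 1, 7, 5, 9, 8, 11, 14, 13, 10] = (1 6)(4 12 14 10 8 5)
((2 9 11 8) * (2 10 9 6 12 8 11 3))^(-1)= (2 3 9 10 8 12 6)= [0, 1, 3, 9, 4, 5, 2, 7, 12, 10, 8, 11, 6]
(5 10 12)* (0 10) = (0 10 12 5) = [10, 1, 2, 3, 4, 0, 6, 7, 8, 9, 12, 11, 5]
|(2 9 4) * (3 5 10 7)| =|(2 9 4)(3 5 10 7)| =12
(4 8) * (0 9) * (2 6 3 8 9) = (0 2 6 3 8 4 9) = [2, 1, 6, 8, 9, 5, 3, 7, 4, 0]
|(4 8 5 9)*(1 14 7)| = |(1 14 7)(4 8 5 9)| = 12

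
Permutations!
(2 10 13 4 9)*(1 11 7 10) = (1 11 7 10 13 4 9 2) = [0, 11, 1, 3, 9, 5, 6, 10, 8, 2, 13, 7, 12, 4]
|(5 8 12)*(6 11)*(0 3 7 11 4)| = 6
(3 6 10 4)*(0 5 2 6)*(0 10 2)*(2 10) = (0 5)(2 6 10 4 3) = [5, 1, 6, 2, 3, 0, 10, 7, 8, 9, 4]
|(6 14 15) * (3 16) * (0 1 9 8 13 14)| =|(0 1 9 8 13 14 15 6)(3 16)| =8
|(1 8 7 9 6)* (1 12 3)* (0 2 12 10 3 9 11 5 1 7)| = 12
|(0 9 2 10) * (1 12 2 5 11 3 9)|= 20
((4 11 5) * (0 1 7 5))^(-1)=(0 11 4 5 7 1)=[11, 0, 2, 3, 5, 7, 6, 1, 8, 9, 10, 4]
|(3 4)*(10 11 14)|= 6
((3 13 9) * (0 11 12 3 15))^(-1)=(0 15 9 13 3 12 11)=[15, 1, 2, 12, 4, 5, 6, 7, 8, 13, 10, 0, 11, 3, 14, 9]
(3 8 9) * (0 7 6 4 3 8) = (0 7 6 4 3)(8 9) = [7, 1, 2, 0, 3, 5, 4, 6, 9, 8]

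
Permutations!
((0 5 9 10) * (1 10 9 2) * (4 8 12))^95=(4 12 8)=[0, 1, 2, 3, 12, 5, 6, 7, 4, 9, 10, 11, 8]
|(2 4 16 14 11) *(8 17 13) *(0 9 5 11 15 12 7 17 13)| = 12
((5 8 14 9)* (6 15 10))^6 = (15)(5 14)(8 9) = [0, 1, 2, 3, 4, 14, 6, 7, 9, 8, 10, 11, 12, 13, 5, 15]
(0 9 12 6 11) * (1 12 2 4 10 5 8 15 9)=(0 1 12 6 11)(2 4 10 5 8 15 9)=[1, 12, 4, 3, 10, 8, 11, 7, 15, 2, 5, 0, 6, 13, 14, 9]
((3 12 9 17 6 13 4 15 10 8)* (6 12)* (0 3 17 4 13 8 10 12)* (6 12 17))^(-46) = (0 9 17 12 15 3 4) = [9, 1, 2, 4, 0, 5, 6, 7, 8, 17, 10, 11, 15, 13, 14, 3, 16, 12]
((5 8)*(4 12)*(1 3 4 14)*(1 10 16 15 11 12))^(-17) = (1 3 4)(5 8)(10 16 15 11 12 14) = [0, 3, 2, 4, 1, 8, 6, 7, 5, 9, 16, 12, 14, 13, 10, 11, 15]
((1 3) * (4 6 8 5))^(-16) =[0, 1, 2, 3, 4, 5, 6, 7, 8] =(8)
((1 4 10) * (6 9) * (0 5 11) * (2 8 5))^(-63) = (0 8 11 2 5)(6 9) = [8, 1, 5, 3, 4, 0, 9, 7, 11, 6, 10, 2]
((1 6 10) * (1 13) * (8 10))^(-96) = (1 13 10 8 6) = [0, 13, 2, 3, 4, 5, 1, 7, 6, 9, 8, 11, 12, 10]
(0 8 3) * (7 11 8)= (0 7 11 8 3)= [7, 1, 2, 0, 4, 5, 6, 11, 3, 9, 10, 8]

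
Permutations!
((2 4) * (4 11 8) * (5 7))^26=[0, 1, 8, 3, 11, 5, 6, 7, 2, 9, 10, 4]=(2 8)(4 11)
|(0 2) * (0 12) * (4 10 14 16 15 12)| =|(0 2 4 10 14 16 15 12)| =8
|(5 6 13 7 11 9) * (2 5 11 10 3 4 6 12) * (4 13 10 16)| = |(2 5 12)(3 13 7 16 4 6 10)(9 11)| = 42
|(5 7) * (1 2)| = 2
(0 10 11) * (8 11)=(0 10 8 11)=[10, 1, 2, 3, 4, 5, 6, 7, 11, 9, 8, 0]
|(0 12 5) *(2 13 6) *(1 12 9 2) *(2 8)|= |(0 9 8 2 13 6 1 12 5)|= 9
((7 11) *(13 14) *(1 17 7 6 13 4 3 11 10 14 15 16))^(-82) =(1 7 14 3 6 15)(4 11 13 16 17 10) =[0, 7, 2, 6, 11, 5, 15, 14, 8, 9, 4, 13, 12, 16, 3, 1, 17, 10]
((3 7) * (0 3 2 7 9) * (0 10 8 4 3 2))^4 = (0 2 7)(3 4 8 10 9) = [2, 1, 7, 4, 8, 5, 6, 0, 10, 3, 9]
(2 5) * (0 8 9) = (0 8 9)(2 5) = [8, 1, 5, 3, 4, 2, 6, 7, 9, 0]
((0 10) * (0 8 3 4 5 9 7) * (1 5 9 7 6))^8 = (0 5 6 4 8)(1 9 3 10 7) = [5, 9, 2, 10, 8, 6, 4, 1, 0, 3, 7]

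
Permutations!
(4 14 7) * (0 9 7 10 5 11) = (0 9 7 4 14 10 5 11) = [9, 1, 2, 3, 14, 11, 6, 4, 8, 7, 5, 0, 12, 13, 10]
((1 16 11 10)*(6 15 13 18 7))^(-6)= (1 11)(6 7 18 13 15)(10 16)= [0, 11, 2, 3, 4, 5, 7, 18, 8, 9, 16, 1, 12, 15, 14, 6, 10, 17, 13]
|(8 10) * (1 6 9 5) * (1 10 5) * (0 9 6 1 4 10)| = 6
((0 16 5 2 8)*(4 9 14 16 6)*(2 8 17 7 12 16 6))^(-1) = (0 8 5 16 12 7 17 2)(4 6 14 9) = [8, 1, 0, 3, 6, 16, 14, 17, 5, 4, 10, 11, 7, 13, 9, 15, 12, 2]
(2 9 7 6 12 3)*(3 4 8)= (2 9 7 6 12 4 8 3)= [0, 1, 9, 2, 8, 5, 12, 6, 3, 7, 10, 11, 4]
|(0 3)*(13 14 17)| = |(0 3)(13 14 17)| = 6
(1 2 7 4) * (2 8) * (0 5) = (0 5)(1 8 2 7 4) = [5, 8, 7, 3, 1, 0, 6, 4, 2]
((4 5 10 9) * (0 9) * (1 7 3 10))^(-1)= [10, 5, 2, 7, 9, 4, 6, 1, 8, 0, 3]= (0 10 3 7 1 5 4 9)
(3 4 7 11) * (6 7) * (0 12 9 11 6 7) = (0 12 9 11 3 4 7 6) = [12, 1, 2, 4, 7, 5, 0, 6, 8, 11, 10, 3, 9]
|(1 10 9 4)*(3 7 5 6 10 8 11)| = |(1 8 11 3 7 5 6 10 9 4)| = 10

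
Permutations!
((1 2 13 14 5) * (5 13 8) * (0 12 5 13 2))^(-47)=[12, 0, 8, 3, 4, 1, 6, 7, 13, 9, 10, 11, 5, 14, 2]=(0 12 5 1)(2 8 13 14)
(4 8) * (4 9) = (4 8 9) = [0, 1, 2, 3, 8, 5, 6, 7, 9, 4]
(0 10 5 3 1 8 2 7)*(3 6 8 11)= (0 10 5 6 8 2 7)(1 11 3)= [10, 11, 7, 1, 4, 6, 8, 0, 2, 9, 5, 3]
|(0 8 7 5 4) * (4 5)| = |(0 8 7 4)| = 4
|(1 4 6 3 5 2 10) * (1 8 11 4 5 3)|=|(1 5 2 10 8 11 4 6)|=8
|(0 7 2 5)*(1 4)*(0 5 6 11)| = |(0 7 2 6 11)(1 4)| = 10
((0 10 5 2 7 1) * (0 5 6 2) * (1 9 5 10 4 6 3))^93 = [6, 1, 9, 3, 2, 4, 7, 5, 8, 0, 10] = (10)(0 6 7 5 4 2 9)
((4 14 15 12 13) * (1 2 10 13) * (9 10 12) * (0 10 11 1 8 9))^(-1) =(0 15 14 4 13 10)(1 11 9 8 12 2) =[15, 11, 1, 3, 13, 5, 6, 7, 12, 8, 0, 9, 2, 10, 4, 14]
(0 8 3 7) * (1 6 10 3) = (0 8 1 6 10 3 7) = [8, 6, 2, 7, 4, 5, 10, 0, 1, 9, 3]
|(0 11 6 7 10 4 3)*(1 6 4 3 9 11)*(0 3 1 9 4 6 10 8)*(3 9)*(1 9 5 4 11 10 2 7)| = |(0 3 5 4 11 6 1 2 7 8)(9 10)| = 10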